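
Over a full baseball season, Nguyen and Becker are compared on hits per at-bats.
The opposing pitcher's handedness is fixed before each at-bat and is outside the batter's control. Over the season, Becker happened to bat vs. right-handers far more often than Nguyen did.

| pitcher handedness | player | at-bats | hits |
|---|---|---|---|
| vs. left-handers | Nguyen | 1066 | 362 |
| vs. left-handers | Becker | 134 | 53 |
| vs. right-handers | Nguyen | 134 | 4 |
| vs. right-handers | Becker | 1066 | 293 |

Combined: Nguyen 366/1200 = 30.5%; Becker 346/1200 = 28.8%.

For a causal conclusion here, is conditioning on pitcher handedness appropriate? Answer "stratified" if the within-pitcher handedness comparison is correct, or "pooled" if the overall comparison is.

The pitcher handedness-specific comparison favours Becker throughout, but the pooled figures favour Nguyen. The question is whether to condition on pitcher handedness.
Pitcher handedness satisfies the back-door criterion: it is not a descendant of the player, and it blocks the spurious path from player to outcome. Adjusting for it (i.e., using the within-pitcher handedness rates) gives the causal effect.
Within each level — vs. left-handers: 34.0% vs 39.6%; vs. right-handers: 3.0% vs 27.5% — Becker is higher every time.

stratified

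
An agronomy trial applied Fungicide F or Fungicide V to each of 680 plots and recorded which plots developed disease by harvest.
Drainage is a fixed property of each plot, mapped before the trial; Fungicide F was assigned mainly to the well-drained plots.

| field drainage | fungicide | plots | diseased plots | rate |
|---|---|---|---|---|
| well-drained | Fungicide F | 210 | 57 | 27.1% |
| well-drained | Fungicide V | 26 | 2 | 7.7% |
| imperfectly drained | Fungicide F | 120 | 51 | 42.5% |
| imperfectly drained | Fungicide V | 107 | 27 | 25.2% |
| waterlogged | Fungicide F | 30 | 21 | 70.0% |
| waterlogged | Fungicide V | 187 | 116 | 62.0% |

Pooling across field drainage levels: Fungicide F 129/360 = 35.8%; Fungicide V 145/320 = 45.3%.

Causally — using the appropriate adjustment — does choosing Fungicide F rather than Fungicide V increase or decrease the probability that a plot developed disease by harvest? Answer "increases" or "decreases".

increases

Fungicide V is lower inside every field drainage stratum but Fungicide F is lower in aggregate. Whether to stratify depends on how field drainage relates to the fungicide.
Field drainage is set before the fungicide has any effect — it is not caused by the fungicide — and it independently drives the outcome. That makes it a confounder, so the causal comparison is within field drainage levels.
Within each level — well-drained: 27.1% vs 7.7%; imperfectly drained: 42.5% vs 25.2%; waterlogged: 70.0% vs 62.0% — Fungicide V is lower every time.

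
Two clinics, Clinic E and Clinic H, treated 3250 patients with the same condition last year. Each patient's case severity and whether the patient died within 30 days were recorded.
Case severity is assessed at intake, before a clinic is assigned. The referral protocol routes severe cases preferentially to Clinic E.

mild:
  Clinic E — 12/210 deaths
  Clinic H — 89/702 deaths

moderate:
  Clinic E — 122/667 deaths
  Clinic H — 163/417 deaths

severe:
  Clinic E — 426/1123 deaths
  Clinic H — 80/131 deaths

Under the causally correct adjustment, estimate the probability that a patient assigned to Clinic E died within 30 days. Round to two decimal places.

0.22

The case severity-specific comparison favours Clinic E throughout, but the pooled figures favour Clinic H. The question is whether to condition on case severity.
Here case severity is a common cause — it drives both which clinic a case falls under and the outcome. The crude comparison mixes populations; the stratum-specific rates are the causally relevant ones.
Standardising Clinic E to the population case severity mix: 0.281·12/210 + 0.334·122/667 + 0.386·426/1123 = 0.223.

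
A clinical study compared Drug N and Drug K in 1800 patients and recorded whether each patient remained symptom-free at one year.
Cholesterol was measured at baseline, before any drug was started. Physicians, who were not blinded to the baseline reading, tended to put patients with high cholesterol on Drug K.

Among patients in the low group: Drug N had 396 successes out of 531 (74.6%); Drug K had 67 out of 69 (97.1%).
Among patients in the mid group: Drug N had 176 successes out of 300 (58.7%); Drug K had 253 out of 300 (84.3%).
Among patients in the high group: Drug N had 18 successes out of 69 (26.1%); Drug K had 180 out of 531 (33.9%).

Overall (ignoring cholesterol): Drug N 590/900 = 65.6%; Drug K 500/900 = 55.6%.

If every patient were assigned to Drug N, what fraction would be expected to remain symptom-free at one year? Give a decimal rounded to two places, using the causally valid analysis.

Within every cholesterol level Drug K has the higher rate, yet pooled Drug N does — Simpson's reversal.
Cholesterol satisfies the back-door criterion: it is not a descendant of the drug, and it blocks the spurious path from drug to outcome. Adjusting for it (i.e., using the within-cholesterol rates) gives the causal effect.
Standardising Drug N to the population cholesterol mix: 0.333·396/531 + 0.333·176/300 + 0.333·18/69 = 0.531.

0.53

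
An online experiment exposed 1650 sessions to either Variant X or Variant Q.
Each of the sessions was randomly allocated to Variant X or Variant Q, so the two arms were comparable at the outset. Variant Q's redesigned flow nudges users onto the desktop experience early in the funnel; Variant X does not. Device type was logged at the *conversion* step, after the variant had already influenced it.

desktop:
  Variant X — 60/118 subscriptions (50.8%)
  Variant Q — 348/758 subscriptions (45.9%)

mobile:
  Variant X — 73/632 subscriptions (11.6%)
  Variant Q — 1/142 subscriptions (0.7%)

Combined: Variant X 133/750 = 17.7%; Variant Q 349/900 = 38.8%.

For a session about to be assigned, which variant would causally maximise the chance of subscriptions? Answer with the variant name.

Variant Q

The stratified and pooled comparisons disagree (Variant X wins within each device type; Variant Q wins overall), so the answer turns on the causal role of device type.
Device type lies on the pathway variant → device type → outcome, so adjusting for it blocks the indirect effect. For the total causal effect of variant, use the unadjusted pooled rates.
Pooled: Variant X 17.7% vs Variant Q 38.8%; Variant Q is higher overall.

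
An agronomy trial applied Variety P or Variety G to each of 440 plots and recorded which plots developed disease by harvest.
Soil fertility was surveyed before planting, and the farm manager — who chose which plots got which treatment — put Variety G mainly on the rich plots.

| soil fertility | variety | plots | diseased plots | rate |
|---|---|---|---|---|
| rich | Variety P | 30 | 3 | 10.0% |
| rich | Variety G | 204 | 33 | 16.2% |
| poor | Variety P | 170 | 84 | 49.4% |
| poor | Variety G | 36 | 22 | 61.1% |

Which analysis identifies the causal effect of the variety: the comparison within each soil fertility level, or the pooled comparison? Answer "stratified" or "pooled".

stratified

Nothing the variety does changes soil fertility; the imbalance is an allocation artefact. With soil fertility also predicting the outcome, the pooled figure is confounded, and the within-stratum comparison is the causal one.
Within each level — rich: 10.0% vs 16.2%; poor: 49.4% vs 61.1% — Variety P is lower every time.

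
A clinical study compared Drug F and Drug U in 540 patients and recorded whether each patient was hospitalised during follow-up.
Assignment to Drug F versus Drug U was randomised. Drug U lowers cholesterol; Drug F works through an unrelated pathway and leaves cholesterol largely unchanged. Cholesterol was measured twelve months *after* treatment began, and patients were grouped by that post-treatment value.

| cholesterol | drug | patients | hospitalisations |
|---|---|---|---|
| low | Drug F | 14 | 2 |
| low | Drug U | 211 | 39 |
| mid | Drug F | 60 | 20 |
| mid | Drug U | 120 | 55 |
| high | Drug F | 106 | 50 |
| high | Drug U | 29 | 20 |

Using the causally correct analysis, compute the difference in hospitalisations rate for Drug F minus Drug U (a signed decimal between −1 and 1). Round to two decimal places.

+0.08

Drug F is lower inside every cholesterol stratum but Drug U is lower in aggregate. Whether to stratify depends on how cholesterol relates to the drug.
Because the drug influences cholesterol, cholesterol is a post-treatment mediator, not a confounder. Stratifying on it would bias the estimate; the causal effect is the crude pooled difference.
The causal difference is the pooled difference: 0.400 − 0.317 = +0.083.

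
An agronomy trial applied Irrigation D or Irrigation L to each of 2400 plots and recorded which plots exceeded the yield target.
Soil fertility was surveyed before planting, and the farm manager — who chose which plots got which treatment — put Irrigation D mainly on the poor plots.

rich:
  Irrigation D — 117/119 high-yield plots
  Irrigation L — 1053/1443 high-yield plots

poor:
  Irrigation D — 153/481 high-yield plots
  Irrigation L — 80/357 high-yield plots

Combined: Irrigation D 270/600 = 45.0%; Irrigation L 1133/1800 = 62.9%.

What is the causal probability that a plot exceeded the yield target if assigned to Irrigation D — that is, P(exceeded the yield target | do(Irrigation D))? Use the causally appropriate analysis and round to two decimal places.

The soil fertility-specific comparison favours Irrigation D throughout, but the pooled figures favour Irrigation L. The question is whether to condition on soil fertility.
Here soil fertility is a common cause — it drives both which irrigation a case falls under and the outcome. The crude comparison mixes populations; the stratum-specific rates are the causally relevant ones.
Standardising Irrigation D to the population soil fertility mix: 0.651·117/119 + 0.349·153/481 = 0.751.

0.75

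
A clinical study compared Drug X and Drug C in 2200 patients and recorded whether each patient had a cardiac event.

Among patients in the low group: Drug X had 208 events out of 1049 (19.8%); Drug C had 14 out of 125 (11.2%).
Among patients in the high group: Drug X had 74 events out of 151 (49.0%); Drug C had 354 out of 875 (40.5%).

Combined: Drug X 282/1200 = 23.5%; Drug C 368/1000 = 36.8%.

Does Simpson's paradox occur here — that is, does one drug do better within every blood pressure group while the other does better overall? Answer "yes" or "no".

Within each blood pressure level (low 19.8% vs 11.2%; high 49.0% vs 40.5%), Drug C has the lower rate every time. Pooled: 23.5% vs 36.8% — Drug X has the lower rate overall. The two comparisons disagree.

yes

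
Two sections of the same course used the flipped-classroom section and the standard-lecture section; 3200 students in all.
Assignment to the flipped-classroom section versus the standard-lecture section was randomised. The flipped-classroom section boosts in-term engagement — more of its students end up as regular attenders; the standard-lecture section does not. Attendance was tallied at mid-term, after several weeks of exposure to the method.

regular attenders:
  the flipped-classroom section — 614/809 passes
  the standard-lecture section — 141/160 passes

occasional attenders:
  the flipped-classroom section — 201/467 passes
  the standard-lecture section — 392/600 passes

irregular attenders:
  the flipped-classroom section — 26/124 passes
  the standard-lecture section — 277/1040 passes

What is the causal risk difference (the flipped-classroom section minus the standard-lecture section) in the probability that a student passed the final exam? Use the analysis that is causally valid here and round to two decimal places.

The mid-term attendance-specific comparison favours the standard-lecture section throughout, but the pooled figures favour the flipped-classroom section. The question is whether to condition on mid-term attendance.
Mid-term attendance is recorded after the teaching method and is itself shifted by it — it sits on the causal path from teaching method to outcome. Conditioning on a mediator would strip out part of the effect we want; the pooled comparison gives the total causal effect.
The causal difference is the pooled difference: 0.601 − 0.450 = +0.151.

+0.15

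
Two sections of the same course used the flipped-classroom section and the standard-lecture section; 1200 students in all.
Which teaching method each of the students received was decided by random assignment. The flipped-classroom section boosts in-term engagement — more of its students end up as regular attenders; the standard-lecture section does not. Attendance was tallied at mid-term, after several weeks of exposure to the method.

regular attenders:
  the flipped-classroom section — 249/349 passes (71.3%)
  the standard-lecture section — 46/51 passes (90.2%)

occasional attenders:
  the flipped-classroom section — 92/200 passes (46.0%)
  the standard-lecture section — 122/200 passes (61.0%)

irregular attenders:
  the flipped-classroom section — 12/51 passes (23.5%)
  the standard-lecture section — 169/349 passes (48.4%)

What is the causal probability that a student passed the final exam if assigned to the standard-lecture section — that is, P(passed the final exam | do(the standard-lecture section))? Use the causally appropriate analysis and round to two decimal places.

0.56

The stratified and pooled comparisons disagree (the standard-lecture section wins within each mid-term attendance; the flipped-classroom section wins overall), so the answer turns on the causal role of mid-term attendance.
Mid-term attendance is downstream of the teaching method. One should not condition on a consequence of treatment, so the overall rates are the right comparison.
So P(outcome | do(the standard-lecture section)) is just the pooled rate for the standard-lecture section: 337/600 = 0.562.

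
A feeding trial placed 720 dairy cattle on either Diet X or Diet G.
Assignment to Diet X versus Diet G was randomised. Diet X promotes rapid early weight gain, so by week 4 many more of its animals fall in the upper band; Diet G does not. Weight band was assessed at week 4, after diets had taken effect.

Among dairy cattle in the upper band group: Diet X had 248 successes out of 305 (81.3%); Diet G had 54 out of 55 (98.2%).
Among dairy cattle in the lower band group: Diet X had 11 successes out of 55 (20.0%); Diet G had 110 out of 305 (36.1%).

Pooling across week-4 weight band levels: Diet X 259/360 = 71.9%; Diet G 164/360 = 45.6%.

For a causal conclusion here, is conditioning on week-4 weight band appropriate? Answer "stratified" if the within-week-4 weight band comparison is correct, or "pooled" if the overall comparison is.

pooled

Week-4 weight band lies on the pathway diet → week-4 weight band → outcome, so adjusting for it blocks the indirect effect. For the total causal effect of diet, use the unadjusted pooled rates.
Pooled: Diet X 71.9% vs Diet G 45.6%; Diet X is higher overall.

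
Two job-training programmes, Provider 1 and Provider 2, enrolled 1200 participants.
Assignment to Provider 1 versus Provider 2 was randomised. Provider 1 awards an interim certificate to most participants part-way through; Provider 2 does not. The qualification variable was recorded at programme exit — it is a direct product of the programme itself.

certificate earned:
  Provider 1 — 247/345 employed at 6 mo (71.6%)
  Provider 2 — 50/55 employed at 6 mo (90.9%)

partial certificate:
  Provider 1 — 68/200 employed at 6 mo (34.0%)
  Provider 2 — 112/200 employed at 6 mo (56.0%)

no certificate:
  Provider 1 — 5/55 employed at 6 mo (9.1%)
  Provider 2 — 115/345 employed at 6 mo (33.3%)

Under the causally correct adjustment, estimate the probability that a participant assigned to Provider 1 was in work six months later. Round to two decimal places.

Provider 2 is higher inside every qualification attained during the programme stratum but Provider 1 is higher in aggregate. Whether to stratify depends on how qualification attained during the programme relates to the programme.
Stratifying would compare programmes among participants the programmes themselves sorted into qualification attained during the programme groups — a form of selection on an intermediate. The unconditioned pooled rates give the total causal effect.
So P(outcome | do(Provider 1)) is just the pooled rate for Provider 1: 320/600 = 0.533.

0.53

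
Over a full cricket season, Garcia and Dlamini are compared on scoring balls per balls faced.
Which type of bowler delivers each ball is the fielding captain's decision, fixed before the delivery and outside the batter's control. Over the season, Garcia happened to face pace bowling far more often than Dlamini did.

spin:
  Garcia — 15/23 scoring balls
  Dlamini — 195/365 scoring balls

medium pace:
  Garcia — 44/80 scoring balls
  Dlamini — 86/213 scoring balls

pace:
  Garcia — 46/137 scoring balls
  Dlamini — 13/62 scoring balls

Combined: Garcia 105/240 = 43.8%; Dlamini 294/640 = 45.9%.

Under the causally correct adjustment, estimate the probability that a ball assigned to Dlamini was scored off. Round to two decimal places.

0.42

The imbalance in bowling type arose from how balls faced were allocated, not from anything the player did; and bowling type independently affects the outcome. The pooled gap is confounded — condition on bowling type.
Standardising Dlamini to the population bowling type mix: 0.441·195/365 + 0.333·86/213 + 0.226·13/62 = 0.417.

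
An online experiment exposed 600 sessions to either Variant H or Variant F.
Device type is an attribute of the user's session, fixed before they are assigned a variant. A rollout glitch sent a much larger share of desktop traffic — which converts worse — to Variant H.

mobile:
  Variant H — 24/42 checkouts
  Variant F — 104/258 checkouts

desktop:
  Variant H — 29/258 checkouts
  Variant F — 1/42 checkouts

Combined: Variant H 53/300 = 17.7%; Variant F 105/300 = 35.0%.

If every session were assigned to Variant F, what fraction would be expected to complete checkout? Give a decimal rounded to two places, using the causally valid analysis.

The stratified and pooled comparisons disagree (Variant H wins within each device type; Variant F wins overall), so the answer turns on the causal role of device type.
Since device type is a pre-existing factor (not a product of the variant) and it affects the outcome on its own, it is a confounder. The stratified rates, not the pooled rate, identify the causal effect.
Standardising Variant F to the population device type mix: 0.500·104/258 + 0.500·1/42 = 0.213.

0.21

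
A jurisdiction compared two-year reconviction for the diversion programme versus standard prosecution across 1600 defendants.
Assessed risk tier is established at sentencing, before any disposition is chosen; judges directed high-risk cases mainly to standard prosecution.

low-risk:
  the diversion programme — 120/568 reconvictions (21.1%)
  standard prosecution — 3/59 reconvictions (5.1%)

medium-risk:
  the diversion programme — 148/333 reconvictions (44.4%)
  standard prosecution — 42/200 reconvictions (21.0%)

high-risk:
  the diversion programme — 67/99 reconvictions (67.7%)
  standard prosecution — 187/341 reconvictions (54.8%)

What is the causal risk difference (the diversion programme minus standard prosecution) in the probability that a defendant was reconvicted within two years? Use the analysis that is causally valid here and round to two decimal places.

+0.18

The imbalance in assessed risk tier arose from how defendants were allocated, not from anything the disposition did; and assessed risk tier independently affects the outcome. The pooled gap is confounded — condition on assessed risk tier.
Adjusting over the population distribution of assessed risk tier: 0.392·(0.211−0.051) + 0.333·(0.444−0.210) + 0.275·(0.677−0.548) = +0.176.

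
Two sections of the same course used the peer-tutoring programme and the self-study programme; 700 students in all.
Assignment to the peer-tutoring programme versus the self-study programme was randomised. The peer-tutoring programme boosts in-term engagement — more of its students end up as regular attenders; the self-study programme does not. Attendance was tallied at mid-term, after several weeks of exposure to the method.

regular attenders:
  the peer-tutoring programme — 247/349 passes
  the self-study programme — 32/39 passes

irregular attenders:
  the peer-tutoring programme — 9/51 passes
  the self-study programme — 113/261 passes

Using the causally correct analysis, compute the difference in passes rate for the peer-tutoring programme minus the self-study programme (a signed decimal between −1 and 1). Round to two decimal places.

+0.16

Mid-term attendance lies on the pathway teaching method → mid-term attendance → outcome, so adjusting for it blocks the indirect effect. For the total causal effect of teaching method, use the unadjusted pooled rates.
The causal difference is the pooled difference: 0.640 − 0.483 = +0.157.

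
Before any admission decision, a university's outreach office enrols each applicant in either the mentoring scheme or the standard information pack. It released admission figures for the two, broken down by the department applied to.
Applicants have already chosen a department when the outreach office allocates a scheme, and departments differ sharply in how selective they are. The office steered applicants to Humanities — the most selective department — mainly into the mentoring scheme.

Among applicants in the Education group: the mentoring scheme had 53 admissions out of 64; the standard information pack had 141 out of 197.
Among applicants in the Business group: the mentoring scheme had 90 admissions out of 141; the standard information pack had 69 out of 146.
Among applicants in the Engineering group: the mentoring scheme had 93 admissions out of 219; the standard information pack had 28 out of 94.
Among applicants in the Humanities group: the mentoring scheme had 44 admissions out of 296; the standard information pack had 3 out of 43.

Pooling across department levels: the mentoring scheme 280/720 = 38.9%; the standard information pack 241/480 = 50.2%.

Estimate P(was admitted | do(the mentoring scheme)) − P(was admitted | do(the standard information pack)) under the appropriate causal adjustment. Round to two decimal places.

Department is set before the outreach scheme has any effect — it is not caused by the outreach scheme — and it independently drives the outcome. That makes it a confounder, so the causal comparison is within department levels.
Adjusting over the population distribution of department: 0.217·(0.828−0.716) + 0.239·(0.638−0.473) + 0.261·(0.425−0.298) + 0.282·(0.149−0.070) = +0.119.

+0.12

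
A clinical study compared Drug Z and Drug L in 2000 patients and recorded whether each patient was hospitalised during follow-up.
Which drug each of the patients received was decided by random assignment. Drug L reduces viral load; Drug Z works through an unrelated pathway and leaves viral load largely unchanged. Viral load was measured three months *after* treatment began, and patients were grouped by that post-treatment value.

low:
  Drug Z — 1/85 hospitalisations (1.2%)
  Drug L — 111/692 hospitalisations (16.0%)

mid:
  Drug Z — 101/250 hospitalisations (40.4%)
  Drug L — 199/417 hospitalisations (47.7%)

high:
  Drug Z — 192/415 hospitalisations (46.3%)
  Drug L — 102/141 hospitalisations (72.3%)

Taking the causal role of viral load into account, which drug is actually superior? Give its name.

Drug L

Drug Z is lower inside every viral load stratum but Drug L is lower in aggregate. Whether to stratify depends on how viral load relates to the drug.
Viral load here is a post-treatment variable shaped by the drug; conditioning on it would introduce bias rather than remove it. The overall comparison is the causal one.
Pooled: Drug Z 39.2% vs Drug L 33.0%; Drug L is lower overall.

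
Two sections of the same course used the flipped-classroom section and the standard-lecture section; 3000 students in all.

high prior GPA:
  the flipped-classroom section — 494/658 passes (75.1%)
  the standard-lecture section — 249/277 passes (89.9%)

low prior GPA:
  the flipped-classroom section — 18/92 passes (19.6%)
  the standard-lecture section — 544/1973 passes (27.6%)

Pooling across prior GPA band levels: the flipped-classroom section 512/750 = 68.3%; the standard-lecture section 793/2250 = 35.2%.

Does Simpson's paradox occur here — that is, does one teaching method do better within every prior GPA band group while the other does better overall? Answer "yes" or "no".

Within each prior GPA band level (high prior GPA 75.1% vs 89.9%; low prior GPA 19.6% vs 27.6%), the standard-lecture section has the higher rate every time. Pooled: 68.3% vs 35.2% — the flipped-classroom section has the higher rate overall. The two comparisons disagree.

yes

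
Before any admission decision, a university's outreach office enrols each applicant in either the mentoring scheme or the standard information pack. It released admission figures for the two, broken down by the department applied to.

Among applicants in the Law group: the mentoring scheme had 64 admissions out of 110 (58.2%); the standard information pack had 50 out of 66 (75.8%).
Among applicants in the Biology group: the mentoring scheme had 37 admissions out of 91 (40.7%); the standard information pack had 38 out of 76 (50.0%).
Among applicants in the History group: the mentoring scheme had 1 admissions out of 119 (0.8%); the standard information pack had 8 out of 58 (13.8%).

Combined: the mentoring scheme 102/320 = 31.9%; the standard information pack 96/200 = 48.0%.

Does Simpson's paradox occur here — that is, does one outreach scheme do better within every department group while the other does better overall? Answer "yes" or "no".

Within each department level (Law 58.2% vs 75.8%; Biology 40.7% vs 50.0%; History 0.8% vs 13.8%), the standard information pack has the higher rate every time. Pooled: 31.9% vs 48.0% — the standard information pack has the higher rate overall. They agree.

no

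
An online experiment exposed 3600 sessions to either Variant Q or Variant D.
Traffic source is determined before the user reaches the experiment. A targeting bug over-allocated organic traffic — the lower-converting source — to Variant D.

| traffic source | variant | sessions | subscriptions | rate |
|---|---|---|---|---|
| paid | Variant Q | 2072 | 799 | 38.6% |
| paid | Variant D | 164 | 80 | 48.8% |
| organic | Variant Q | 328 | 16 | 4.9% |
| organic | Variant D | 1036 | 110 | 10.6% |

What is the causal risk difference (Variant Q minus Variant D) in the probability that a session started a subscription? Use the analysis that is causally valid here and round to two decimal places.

-0.09

Since traffic source is a pre-existing factor (not a product of the variant) and it affects the outcome on its own, it is a confounder. The stratified rates, not the pooled rate, identify the causal effect.
Adjusting over the population distribution of traffic source: 0.621·(0.386−0.488) + 0.379·(0.049−0.106) = -0.085.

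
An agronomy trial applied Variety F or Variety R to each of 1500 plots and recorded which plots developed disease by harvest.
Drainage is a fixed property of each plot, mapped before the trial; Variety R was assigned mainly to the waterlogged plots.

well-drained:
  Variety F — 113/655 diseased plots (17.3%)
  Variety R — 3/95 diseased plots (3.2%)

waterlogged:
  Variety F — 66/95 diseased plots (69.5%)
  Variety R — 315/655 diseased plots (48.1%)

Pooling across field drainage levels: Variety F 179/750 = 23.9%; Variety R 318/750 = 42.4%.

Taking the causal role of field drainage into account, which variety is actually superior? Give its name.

Variety R

The imbalance in field drainage arose from how plots were allocated, not from anything the variety did; and field drainage independently affects the outcome. The pooled gap is confounded — condition on field drainage.
Within each level — well-drained: 17.3% vs 3.2%; waterlogged: 69.5% vs 48.1% — Variety R is lower every time.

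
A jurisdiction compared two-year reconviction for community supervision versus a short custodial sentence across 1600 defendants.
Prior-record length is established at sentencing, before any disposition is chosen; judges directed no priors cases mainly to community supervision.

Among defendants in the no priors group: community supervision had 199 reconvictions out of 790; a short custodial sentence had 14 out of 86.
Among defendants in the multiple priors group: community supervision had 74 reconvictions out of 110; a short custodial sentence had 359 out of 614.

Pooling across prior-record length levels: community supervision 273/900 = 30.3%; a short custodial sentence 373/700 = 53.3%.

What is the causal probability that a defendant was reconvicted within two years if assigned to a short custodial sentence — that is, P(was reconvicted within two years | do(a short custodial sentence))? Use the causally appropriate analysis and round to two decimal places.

0.35

Here prior-record length is a common cause — it drives both which disposition a case falls under and the outcome. The crude comparison mixes populations; the stratum-specific rates are the causally relevant ones.
Standardising a short custodial sentence to the population prior-record length mix: 0.547·14/86 + 0.453·359/614 = 0.354.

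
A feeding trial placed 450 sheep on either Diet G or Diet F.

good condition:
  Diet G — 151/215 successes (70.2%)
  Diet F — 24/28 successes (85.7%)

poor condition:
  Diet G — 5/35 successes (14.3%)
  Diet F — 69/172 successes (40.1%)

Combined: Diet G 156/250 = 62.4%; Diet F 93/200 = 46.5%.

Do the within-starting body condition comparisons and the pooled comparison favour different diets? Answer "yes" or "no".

Within each starting body condition level (good condition 70.2% vs 85.7%; poor condition 14.3% vs 40.1%), Diet F has the higher rate every time. Pooled: 62.4% vs 46.5% — Diet G has the higher rate overall. The two comparisons disagree.

yes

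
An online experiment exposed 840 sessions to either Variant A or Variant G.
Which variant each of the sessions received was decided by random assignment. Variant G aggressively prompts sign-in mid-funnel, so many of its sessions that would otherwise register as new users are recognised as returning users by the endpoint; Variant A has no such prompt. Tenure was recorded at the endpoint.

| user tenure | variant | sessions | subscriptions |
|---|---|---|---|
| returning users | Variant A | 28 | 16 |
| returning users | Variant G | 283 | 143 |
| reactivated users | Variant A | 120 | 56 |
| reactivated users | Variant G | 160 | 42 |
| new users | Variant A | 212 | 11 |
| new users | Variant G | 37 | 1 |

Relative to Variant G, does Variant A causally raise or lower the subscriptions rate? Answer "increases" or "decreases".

decreases

User tenure here is a post-treatment variable shaped by the variant; conditioning on it would introduce bias rather than remove it. The overall comparison is the causal one.
Pooled: Variant A 23.1% vs Variant G 38.8%; Variant G is higher overall.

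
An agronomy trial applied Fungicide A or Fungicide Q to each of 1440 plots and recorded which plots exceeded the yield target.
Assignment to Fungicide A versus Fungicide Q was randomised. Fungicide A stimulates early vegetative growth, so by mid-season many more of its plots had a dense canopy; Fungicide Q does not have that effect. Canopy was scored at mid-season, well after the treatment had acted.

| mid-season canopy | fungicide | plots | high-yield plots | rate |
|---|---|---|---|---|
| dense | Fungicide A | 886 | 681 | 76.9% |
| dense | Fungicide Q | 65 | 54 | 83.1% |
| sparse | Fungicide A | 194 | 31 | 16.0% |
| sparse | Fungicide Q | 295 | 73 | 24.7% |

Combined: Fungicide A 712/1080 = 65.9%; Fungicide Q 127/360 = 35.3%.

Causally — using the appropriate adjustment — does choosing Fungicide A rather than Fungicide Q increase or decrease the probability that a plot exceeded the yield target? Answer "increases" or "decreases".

Mid-season canopy is recorded after the fungicide and is itself shifted by it — it sits on the causal path from fungicide to outcome. Conditioning on a mediator would strip out part of the effect we want; the pooled comparison gives the total causal effect.
Pooled: Fungicide A 65.9% vs Fungicide Q 35.3%; Fungicide A is higher overall.

increases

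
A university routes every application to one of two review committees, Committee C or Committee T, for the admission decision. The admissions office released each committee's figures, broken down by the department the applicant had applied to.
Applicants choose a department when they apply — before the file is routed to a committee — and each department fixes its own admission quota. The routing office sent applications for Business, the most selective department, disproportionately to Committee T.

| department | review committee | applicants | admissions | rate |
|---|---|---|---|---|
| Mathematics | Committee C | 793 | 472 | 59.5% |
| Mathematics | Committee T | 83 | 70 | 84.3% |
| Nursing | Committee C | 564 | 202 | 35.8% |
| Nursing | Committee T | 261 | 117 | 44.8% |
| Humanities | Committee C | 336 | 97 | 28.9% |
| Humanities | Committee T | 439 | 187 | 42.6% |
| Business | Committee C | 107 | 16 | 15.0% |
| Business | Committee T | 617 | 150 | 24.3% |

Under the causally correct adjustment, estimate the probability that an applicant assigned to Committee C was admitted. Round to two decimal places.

0.36

Committee T is higher inside every department stratum but Committee C is higher in aggregate. Whether to stratify depends on how department relates to the review committee.
The imbalance in department arose from how applicants were allocated, not from anything the review committee did; and department independently affects the outcome. The pooled gap is confounded — condition on department.
Standardising Committee C to the population department mix: 0.274·472/793 + 0.258·202/564 + 0.242·97/336 + 0.226·16/107 = 0.359.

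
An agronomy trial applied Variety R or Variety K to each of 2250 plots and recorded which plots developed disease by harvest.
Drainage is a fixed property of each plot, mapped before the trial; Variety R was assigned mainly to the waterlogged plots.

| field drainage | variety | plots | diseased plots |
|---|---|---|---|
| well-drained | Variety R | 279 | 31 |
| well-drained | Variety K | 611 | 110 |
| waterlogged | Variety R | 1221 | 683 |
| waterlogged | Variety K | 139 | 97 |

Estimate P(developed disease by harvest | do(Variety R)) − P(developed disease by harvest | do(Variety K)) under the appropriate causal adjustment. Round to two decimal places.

The stratified and pooled comparisons disagree (Variety R wins within each field drainage; Variety K wins overall), so the answer turns on the causal role of field drainage.
Here field drainage is a common cause — it drives both which variety a case falls under and the outcome. The crude comparison mixes populations; the stratum-specific rates are the causally relevant ones.
Adjusting over the population distribution of field drainage: 0.396·(0.111−0.180) + 0.604·(0.559−0.698) = -0.111.

-0.11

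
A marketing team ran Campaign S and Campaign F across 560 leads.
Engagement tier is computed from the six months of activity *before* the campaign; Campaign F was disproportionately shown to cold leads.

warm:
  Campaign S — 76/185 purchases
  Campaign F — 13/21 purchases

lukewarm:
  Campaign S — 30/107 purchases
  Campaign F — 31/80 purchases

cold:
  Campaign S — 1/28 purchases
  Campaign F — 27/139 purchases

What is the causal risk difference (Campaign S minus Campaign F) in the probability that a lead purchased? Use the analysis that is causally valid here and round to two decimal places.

-0.16

The imbalance in engagement tier arose from how leads were allocated, not from anything the campaign did; and engagement tier independently affects the outcome. The pooled gap is confounded — condition on engagement tier.
Adjusting over the population distribution of engagement tier: 0.368·(0.411−0.619) + 0.334·(0.280−0.388) + 0.298·(0.036−0.194) = -0.160.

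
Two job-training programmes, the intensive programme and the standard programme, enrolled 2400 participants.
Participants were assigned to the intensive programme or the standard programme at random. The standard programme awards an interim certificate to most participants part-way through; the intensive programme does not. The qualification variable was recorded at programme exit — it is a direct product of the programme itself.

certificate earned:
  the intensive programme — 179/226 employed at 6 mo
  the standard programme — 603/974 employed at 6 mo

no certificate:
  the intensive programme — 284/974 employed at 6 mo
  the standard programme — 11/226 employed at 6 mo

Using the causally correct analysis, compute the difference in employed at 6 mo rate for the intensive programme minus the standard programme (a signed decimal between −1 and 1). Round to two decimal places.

The qualification attained during the programme-specific comparison favours the intensive programme throughout, but the pooled figures favour the standard programme. The question is whether to condition on qualification attained during the programme.
Because the programme influences qualification attained during the programme, qualification attained during the programme is a post-treatment mediator, not a confounder. Stratifying on it would bias the estimate; the causal effect is the crude pooled difference.
The causal difference is the pooled difference: 0.386 − 0.512 = -0.126.

-0.13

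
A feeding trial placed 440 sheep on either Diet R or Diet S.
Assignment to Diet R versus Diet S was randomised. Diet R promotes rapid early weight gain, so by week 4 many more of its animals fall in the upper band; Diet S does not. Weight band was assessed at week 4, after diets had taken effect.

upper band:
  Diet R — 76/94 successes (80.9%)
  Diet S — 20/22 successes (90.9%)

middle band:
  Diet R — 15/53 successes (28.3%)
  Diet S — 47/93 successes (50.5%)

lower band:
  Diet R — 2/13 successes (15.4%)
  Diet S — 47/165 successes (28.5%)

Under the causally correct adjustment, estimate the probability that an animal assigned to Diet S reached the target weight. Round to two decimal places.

The stratified and pooled comparisons disagree (Diet S wins within each week-4 weight band; Diet R wins overall), so the answer turns on the causal role of week-4 weight band.
Week-4 weight band here is a post-treatment variable shaped by the diet; conditioning on it would introduce bias rather than remove it. The overall comparison is the causal one.
So P(outcome | do(Diet S)) is just the pooled rate for Diet S: 114/280 = 0.407.

0.41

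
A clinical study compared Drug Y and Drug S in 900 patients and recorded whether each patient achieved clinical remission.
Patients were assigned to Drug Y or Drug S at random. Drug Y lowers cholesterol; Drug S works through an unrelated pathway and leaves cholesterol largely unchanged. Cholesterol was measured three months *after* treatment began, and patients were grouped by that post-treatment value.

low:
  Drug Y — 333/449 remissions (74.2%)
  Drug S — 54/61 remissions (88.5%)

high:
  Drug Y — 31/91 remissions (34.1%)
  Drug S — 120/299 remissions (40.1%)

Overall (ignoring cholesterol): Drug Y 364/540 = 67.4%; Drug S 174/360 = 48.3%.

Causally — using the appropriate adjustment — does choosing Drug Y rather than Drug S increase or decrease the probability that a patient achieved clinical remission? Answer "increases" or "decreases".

Stratifying would compare drugs among patients the drugs themselves sorted into cholesterol groups — a form of selection on an intermediate. The unconditioned pooled rates give the total causal effect.
Pooled: Drug Y 67.4% vs Drug S 48.3%; Drug Y is higher overall.

increases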